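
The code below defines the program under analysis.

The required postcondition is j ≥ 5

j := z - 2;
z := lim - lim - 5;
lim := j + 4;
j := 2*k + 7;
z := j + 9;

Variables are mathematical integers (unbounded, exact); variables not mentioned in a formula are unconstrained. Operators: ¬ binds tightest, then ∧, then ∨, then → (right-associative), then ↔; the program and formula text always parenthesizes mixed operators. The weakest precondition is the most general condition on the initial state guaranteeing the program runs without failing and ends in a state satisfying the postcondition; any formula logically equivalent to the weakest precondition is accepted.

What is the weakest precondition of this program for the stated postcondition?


Working backward. After the program, j ≥ 5 must hold.
Before z := j + 9: j ≥ 5
Before j := 2*k + 7: 2*k ≥ -2
Before lim := j + 4: 2*k ≥ -2
Before z := lim - lim - 5: 2*k ≥ -2
Before j := z - 2: 2*k ≥ -2
Answer: WP = 2*k ≥ -2


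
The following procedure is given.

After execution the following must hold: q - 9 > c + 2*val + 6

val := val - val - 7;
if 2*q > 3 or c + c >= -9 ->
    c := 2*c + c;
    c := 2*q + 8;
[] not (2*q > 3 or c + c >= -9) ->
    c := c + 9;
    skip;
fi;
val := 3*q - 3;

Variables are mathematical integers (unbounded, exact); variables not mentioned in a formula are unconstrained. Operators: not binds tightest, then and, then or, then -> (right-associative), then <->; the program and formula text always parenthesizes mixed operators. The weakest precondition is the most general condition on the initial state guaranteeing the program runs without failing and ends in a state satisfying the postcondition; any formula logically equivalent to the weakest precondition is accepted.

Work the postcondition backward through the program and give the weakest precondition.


Working backward. After the program, the postcondition q - 9 > c + 2*val + 6 must hold; in canonical form it is q > c + 2*val + 15.
Before val := 3*q - 3: c + 5*q < -9
Then branch requires 7*q < -17; else branch requires c + 5*q < -18.
Before the if: ((2*q > 3 or 2*c >= -9) -> 7*q < -17) and ((not (2*q > 3 or 2*c >= -9)) -> c + 5*q < -18)
Before val := val - val - 7: ((2*q > 3 or 2*c >= -9) -> 7*q < -17) and ((not (2*q > 3 or 2*c >= -9)) -> c + 5*q < -18)
Answer: WP = ((2*q > 3 or 2*c >= -9) -> 7*q < -17) and ((not (2*q > 3 or 2*c >= -9)) -> c + 5*q < -18)


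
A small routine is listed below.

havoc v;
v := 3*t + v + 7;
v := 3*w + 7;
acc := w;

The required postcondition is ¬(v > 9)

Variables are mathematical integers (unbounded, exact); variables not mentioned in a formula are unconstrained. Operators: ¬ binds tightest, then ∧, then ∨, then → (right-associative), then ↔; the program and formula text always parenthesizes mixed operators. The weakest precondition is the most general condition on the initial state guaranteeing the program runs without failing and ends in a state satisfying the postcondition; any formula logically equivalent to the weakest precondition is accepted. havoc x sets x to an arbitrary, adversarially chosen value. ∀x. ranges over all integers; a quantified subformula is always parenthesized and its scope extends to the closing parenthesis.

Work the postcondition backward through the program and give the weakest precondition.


Working backward. After the program, ¬(v > 9) must hold.
Before acc := w: ¬(v > 9)
Before v := 3*w + 7: ¬(3*w > 2)
Before v := 3*t + v + 7: ¬(3*w > 2)
Before havoc v: ¬(3*w > 2)
Answer: WP = ¬(3*w > 2)


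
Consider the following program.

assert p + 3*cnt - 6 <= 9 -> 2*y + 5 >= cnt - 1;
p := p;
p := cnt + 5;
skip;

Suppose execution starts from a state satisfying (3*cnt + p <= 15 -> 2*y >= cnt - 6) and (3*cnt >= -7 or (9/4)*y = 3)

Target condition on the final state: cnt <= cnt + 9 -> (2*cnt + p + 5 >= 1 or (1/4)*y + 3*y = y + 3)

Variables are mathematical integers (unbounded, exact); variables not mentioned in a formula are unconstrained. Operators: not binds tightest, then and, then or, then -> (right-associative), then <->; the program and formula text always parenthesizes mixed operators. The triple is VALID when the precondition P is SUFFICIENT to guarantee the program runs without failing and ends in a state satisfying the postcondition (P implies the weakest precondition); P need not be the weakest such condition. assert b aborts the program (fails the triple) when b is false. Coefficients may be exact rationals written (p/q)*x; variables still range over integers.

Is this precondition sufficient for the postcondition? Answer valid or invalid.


Working backward. After the program, the postcondition cnt <= cnt + 9 -> (2*cnt + p + 5 >= 1 or (1/4)*y + 3*y = y + 3) must hold; in canonical form it is 2*cnt + p >= -4 or (9/4)*y = 3.
Before skip: 2*cnt + p >= -4 or (9/4)*y = 3
Before p := cnt + 5: 3*cnt >= -9 or (9/4)*y = 3
Before p := p: 3*cnt >= -9 or (9/4)*y = 3
Before assert p + 3*cnt - 6 <= 9 -> 2*y + 5 >= cnt - 1: (3*cnt + p <= 15 -> 2*y >= cnt - 6) and (3*cnt >= -9 or (9/4)*y = 3)
The weakest precondition is (3*cnt + p <= 15 -> 2*y >= cnt - 6) and (3*cnt >= -9 or (9/4)*y = 3).
Check whether (3*cnt + p <= 15 -> 2*y >= cnt - 6) and (3*cnt >= -7 or (9/4)*y = 3) implies it.
Every state satisfying the precondition satisfies the weakest precondition: the implication holds.
Answer: valid


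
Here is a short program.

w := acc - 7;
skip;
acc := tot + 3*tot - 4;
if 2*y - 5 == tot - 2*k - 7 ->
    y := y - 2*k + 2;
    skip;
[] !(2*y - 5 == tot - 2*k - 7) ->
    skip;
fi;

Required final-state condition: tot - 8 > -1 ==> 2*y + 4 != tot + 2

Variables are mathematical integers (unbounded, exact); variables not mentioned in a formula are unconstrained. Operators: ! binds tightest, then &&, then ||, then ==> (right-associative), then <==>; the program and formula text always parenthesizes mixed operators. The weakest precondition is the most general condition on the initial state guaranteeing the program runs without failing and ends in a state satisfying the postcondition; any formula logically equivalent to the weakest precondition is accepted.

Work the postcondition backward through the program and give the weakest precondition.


Working backward. After the program, the postcondition tot - 8 > -1 ==> 2*y + 4 != tot + 2 must hold; in canonical form it is tot > 7 ==> 2*y != tot - 2.
Then branch requires tot > 7 ==> 2*y != 4*k + tot - 6; else branch requires tot > 7 ==> 2*y != tot - 2.
Before the if: (2*k + 2*y == tot - 2 ==> (tot > 7 ==> 2*y != 4*k + tot - 6)) && ((!(2*k + 2*y == tot - 2)) ==> (tot > 7 ==> 2*y != tot - 2))
Before acc := tot + 3*tot - 4: (2*k + 2*y == tot - 2 ==> (tot > 7 ==> 2*y != 4*k + tot - 6)) && ((!(2*k + 2*y == tot - 2)) ==> (tot > 7 ==> 2*y != tot - 2))
Before skip: (2*k + 2*y == tot - 2 ==> (tot > 7 ==> 2*y != 4*k + tot - 6)) && ((!(2*k + 2*y == tot - 2)) ==> (tot > 7 ==> 2*y != tot - 2))
Before w := acc - 7: (2*k + 2*y == tot - 2 ==> (tot > 7 ==> 2*y != 4*k + tot - 6)) && ((!(2*k + 2*y == tot - 2)) ==> (tot > 7 ==> 2*y != tot - 2))
Answer: WP = (2*k + 2*y == tot - 2 ==> (tot > 7 ==> 2*y != 4*k + tot - 6)) && ((!(2*k + 2*y == tot - 2)) ==> (tot > 7 ==> 2*y != tot - 2))


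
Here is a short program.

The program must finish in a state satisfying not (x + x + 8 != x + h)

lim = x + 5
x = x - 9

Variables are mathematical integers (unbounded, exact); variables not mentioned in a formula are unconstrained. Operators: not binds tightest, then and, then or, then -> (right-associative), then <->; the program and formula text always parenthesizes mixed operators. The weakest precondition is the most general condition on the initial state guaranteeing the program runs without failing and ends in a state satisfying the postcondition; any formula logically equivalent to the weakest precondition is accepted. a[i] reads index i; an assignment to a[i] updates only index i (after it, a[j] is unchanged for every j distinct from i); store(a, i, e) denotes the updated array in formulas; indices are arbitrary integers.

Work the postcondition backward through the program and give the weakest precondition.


Working backward. After the program, the postcondition not (x + x + 8 != x + h) must hold; in canonical form it is not (x != h - 8).
Before x := x - 9: not (x != h + 1)
Before lim := x + 5: not (x != h + 1)
Answer: WP = not (x != h + 1)


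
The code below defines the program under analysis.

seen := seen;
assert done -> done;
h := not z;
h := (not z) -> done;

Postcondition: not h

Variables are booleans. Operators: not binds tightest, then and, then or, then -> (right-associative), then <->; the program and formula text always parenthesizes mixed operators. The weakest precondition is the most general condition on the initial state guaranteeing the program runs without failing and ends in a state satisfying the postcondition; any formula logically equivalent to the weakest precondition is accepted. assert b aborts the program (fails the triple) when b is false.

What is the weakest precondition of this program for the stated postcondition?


Working backward. After the program, not h must hold.
Before h := (not z) -> done: not ((not z) -> done)
Before h := not z: not ((not z) -> done)
Before assert done -> done: not ((not z) -> done)
Before seen := seen: not ((not z) -> done)
Answer: WP = not ((not z) -> done)


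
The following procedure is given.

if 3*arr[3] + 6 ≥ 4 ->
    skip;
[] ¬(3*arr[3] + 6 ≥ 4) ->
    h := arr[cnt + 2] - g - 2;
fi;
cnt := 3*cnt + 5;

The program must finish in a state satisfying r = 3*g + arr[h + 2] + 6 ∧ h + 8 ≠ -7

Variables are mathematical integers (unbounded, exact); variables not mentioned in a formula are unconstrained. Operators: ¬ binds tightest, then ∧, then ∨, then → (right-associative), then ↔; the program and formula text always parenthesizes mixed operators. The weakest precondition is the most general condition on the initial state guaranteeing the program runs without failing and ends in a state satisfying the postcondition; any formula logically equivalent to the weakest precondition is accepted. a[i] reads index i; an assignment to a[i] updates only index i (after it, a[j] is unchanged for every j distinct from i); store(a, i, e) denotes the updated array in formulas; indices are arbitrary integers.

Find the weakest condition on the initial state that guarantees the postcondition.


Working backward. After the program, the postcondition r = 3*g + arr[h + 2] + 6 ∧ h + 8 ≠ -7 must hold; in canonical form it is r = arr[h + 2] + 3*g + 6 ∧ h ≠ -15.
Before cnt := 3*cnt + 5: r = arr[h + 2] + 3*g + 6 ∧ h ≠ -15
Then branch requires r = arr[h + 2] + 3*g + 6 ∧ h ≠ -15; else branch requires r = arr[arr[cnt + 2] - g] + 3*g + 6 ∧ arr[cnt + 2] ≠ g - 13.
Before the if: (3*arr[3] ≥ -2 → (r = arr[h + 2] + 3*g + 6 ∧ h ≠ -15)) ∧ ((¬(3*arr[3] ≥ -2)) → (r = arr[arr[cnt + 2] - g] + 3*g + 6 ∧ arr[cnt + 2] ≠ g - 13))
Answer: WP = (3*arr[3] ≥ -2 → (r = arr[h + 2] + 3*g + 6 ∧ h ≠ -15)) ∧ ((¬(3*arr[3] ≥ -2)) → (r = arr[arr[cnt + 2] - g] + 3*g + 6 ∧ arr[cnt + 2] ≠ g - 13))


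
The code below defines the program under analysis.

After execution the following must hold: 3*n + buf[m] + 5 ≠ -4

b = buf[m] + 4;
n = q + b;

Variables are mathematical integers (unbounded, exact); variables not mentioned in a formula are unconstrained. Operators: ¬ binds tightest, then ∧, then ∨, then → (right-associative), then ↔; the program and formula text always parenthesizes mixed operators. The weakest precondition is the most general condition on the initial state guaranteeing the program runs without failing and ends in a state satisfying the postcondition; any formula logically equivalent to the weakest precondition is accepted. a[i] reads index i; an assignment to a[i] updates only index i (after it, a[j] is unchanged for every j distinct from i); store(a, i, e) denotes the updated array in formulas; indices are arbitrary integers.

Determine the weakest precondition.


Working backward. After the program, the postcondition 3*n + buf[m] + 5 ≠ -4 must hold; in canonical form it is buf[m] + 3*n ≠ -9.
Before n := q + b: buf[m] + 3*b + 3*q ≠ -9
Before b := buf[m] + 4: 4*buf[m] + 3*q ≠ -21
Answer: WP = 4*buf[m] + 3*q ≠ -21


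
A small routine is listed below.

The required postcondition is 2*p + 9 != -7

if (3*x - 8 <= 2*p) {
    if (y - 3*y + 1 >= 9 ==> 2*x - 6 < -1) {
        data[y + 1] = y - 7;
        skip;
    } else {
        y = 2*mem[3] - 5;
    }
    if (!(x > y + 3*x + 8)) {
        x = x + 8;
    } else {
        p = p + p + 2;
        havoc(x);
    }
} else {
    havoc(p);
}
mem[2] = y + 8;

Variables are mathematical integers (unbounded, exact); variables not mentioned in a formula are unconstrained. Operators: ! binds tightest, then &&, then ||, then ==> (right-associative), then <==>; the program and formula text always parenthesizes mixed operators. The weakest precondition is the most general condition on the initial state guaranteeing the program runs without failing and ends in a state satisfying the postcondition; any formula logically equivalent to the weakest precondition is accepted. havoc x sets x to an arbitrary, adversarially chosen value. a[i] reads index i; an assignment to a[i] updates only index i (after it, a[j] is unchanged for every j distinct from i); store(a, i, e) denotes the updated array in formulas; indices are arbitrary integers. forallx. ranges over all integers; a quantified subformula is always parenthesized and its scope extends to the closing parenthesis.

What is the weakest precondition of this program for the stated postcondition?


Working backward. After the program, the postcondition 2*p + 9 != -7 must hold; in canonical form it is 2*p != -16.
Before mem[2] := y + 8: 2*p != -16
Then branch requires ((2*y <= -8 ==> 2*x < 5) ==> (((!(2*x + y < -8)) ==> 2*p != -16) && (2*x + y < -8 ==> 4*p != -20))) && ((!(2*y <= -8 ==> 2*x < 5)) ==> (((!(2*mem[3] + 2*x < -3)) ==> 2*p != -16) && (2*mem[3] + 2*x < -3 ==> 4*p != -20))); else branch requires forall p_1. 2*p_1 != -16.
Before the if: (3*x <= 2*p + 8 ==> (((2*y <= -8 ==> 2*x < 5) ==> (((!(2*x + y < -8)) ==> 2*p != -16) && (2*x + y < -8 ==> 4*p != -20))) && ((!(2*y <= -8 ==> 2*x < 5)) ==> (((!(2*mem[3] + 2*x < -3)) ==> 2*p != -16) && (2*mem[3] + 2*x < -3 ==> 4*p != -20))))) && ((!(3*x <= 2*p + 8)) ==> (forall p_1. 2*p_1 != -16))
Answer: WP = (3*x <= 2*p + 8 ==> (((2*y <= -8 ==> 2*x < 5) ==> (((!(2*x + y < -8)) ==> 2*p != -16) && (2*x + y < -8 ==> 4*p != -20))) && ((!(2*y <= -8 ==> 2*x < 5)) ==> (((!(2*mem[3] + 2*x < -3)) ==> 2*p != -16) && (2*mem[3] + 2*x < -3 ==> 4*p != -20))))) && ((!(3*x <= 2*p + 8)) ==> (forall p_1. 2*p_1 != -16))


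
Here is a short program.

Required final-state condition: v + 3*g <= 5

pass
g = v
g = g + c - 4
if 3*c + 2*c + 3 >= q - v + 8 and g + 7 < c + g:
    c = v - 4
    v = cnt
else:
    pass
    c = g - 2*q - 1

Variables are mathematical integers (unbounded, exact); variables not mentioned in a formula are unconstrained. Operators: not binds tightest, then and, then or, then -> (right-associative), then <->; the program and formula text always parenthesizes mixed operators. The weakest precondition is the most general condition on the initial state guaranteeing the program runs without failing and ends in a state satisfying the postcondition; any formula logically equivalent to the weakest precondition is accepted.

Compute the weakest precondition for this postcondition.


Working backward. After the program, the postcondition v + 3*g <= 5 must hold; in canonical form it is 3*g + v <= 5.
Then branch requires cnt + 3*g <= 5; else branch requires 3*g + v <= 5.
Before the if: ((5*c + v >= q + 5 and c > 7) -> cnt + 3*g <= 5) and ((not (5*c + v >= q + 5 and c > 7)) -> 3*g + v <= 5)
Before g := g + c - 4: ((5*c + v >= q + 5 and c > 7) -> 3*c + cnt + 3*g <= 17) and ((not (5*c + v >= q + 5 and c > 7)) -> 3*c + 3*g + v <= 17)
Before g := v: ((5*c + v >= q + 5 and c > 7) -> 3*c + cnt + 3*v <= 17) and ((not (5*c + v >= q + 5 and c > 7)) -> 3*c + 4*v <= 17)
Before skip: ((5*c + v >= q + 5 and c > 7) -> 3*c + cnt + 3*v <= 17) and ((not (5*c + v >= q + 5 and c > 7)) -> 3*c + 4*v <= 17)
Answer: WP = ((5*c + v >= q + 5 and c > 7) -> 3*c + cnt + 3*v <= 17) and ((not (5*c + v >= q + 5 and c > 7)) -> 3*c + 4*v <= 17)


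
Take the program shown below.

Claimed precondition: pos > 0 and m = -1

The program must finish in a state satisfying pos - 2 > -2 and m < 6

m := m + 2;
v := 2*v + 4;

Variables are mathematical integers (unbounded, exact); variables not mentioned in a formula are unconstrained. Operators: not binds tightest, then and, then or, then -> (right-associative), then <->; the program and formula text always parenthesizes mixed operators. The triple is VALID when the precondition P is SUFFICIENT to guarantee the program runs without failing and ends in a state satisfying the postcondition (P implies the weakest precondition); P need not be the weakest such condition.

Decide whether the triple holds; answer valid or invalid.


Working backward. After the program, the postcondition pos - 2 > -2 and m < 6 must hold; in canonical form it is pos > 0 and m < 6.
Before v := 2*v + 4: pos > 0 and m < 6
Before m := m + 2: pos > 0 and m < 4
The weakest precondition is pos > 0 and m < 4.
Check whether pos > 0 and m = -1 implies it.
Every state satisfying the precondition satisfies the weakest precondition: the implication holds.
Answer: valid


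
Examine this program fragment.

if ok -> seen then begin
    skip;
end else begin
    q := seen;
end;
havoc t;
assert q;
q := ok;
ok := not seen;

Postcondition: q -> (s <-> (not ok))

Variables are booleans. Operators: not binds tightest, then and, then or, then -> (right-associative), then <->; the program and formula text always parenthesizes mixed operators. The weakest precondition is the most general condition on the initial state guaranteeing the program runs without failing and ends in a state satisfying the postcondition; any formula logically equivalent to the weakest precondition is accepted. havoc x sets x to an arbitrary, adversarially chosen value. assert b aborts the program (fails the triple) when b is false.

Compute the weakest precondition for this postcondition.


Working backward. After the program, q -> (s <-> (not ok)) must hold.
Before ok := not seen: q -> (s <-> seen)
Before q := ok: ok -> (s <-> seen)
Before assert q: q and (ok -> (s <-> seen))
Before havoc t: q and (ok -> (s <-> seen))
Then branch requires q and (ok -> (s <-> seen)); else branch requires seen and (ok -> (s <-> seen)).
Before the if: ((ok -> seen) -> (q and (ok -> (s <-> seen)))) and ((not (ok -> seen)) -> (seen and (ok -> (s <-> seen))))
Answer: WP = ((ok -> seen) -> (q and (ok -> (s <-> seen)))) and ((not (ok -> seen)) -> (seen and (ok -> (s <-> seen))))


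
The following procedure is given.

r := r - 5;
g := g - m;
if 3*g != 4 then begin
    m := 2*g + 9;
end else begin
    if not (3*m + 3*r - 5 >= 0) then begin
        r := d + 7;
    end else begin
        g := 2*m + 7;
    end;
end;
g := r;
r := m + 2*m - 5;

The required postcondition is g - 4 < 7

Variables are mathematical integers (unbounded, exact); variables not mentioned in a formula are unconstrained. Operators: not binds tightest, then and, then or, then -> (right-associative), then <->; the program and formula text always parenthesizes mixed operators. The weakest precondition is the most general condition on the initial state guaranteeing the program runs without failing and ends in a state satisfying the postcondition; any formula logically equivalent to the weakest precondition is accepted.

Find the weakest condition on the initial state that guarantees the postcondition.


Working backward. After the program, the postcondition g - 4 < 7 must hold; in canonical form it is g < 11.
Before r := m + 2*m - 5: g < 11
Before g := r: r < 11
Then branch requires r < 11; else branch requires ((not (3*m + 3*r >= 5)) -> d < 4) and (3*m + 3*r >= 5 -> r < 11).
Before the if: (3*g != 4 -> r < 11) and ((not (3*g != 4)) -> (((not (3*m + 3*r >= 5)) -> d < 4) and (3*m + 3*r >= 5 -> r < 11)))
Before g := g - m: (3*g != 3*m + 4 -> r < 11) and ((not (3*g != 3*m + 4)) -> (((not (3*m + 3*r >= 5)) -> d < 4) and (3*m + 3*r >= 5 -> r < 11)))
Before r := r - 5: (3*g != 3*m + 4 -> r < 16) and ((not (3*g != 3*m + 4)) -> (((not (3*m + 3*r >= 20)) -> d < 4) and (3*m + 3*r >= 20 -> r < 16)))
Answer: WP = (3*g != 3*m + 4 -> r < 16) and ((not (3*g != 3*m + 4)) -> (((not (3*m + 3*r >= 20)) -> d < 4) and (3*m + 3*r >= 20 -> r < 16)))


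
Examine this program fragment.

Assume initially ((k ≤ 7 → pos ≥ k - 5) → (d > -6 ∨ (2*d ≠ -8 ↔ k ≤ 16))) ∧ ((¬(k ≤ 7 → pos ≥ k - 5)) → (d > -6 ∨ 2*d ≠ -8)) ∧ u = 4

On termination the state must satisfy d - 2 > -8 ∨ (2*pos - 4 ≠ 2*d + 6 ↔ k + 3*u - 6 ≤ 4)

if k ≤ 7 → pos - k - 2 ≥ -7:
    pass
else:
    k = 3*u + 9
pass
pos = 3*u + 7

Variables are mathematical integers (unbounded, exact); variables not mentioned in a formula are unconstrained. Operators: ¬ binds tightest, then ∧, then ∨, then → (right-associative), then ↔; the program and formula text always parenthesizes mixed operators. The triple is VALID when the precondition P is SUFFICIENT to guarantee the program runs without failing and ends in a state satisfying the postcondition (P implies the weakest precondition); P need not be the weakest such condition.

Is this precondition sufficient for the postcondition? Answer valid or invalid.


Working backward. After the program, the postcondition d - 2 > -8 ∨ (2*pos - 4 ≠ 2*d + 6 ↔ k + 3*u - 6 ≤ 4) must hold; in canonical form it is d > -6 ∨ (2*pos ≠ 2*d + 10 ↔ k + 3*u ≤ 10).
Before pos := 3*u + 7: d > -6 ∨ (6*u ≠ 2*d - 4 ↔ k + 3*u ≤ 10)
Before skip: d > -6 ∨ (6*u ≠ 2*d - 4 ↔ k + 3*u ≤ 10)
Then branch requires d > -6 ∨ (6*u ≠ 2*d - 4 ↔ k + 3*u ≤ 10); else branch requires d > -6 ∨ (6*u ≠ 2*d - 4 ↔ 6*u ≤ 1).
Before the if: ((k ≤ 7 → pos ≥ k - 5) → (d > -6 ∨ (6*u ≠ 2*d - 4 ↔ k + 3*u ≤ 10))) ∧ ((¬(k ≤ 7 → pos ≥ k - 5)) → (d > -6 ∨ (6*u ≠ 2*d - 4 ↔ 6*u ≤ 1)))
The weakest precondition is ((k ≤ 7 → pos ≥ k - 5) → (d > -6 ∨ (6*u ≠ 2*d - 4 ↔ k + 3*u ≤ 10))) ∧ ((¬(k ≤ 7 → pos ≥ k - 5)) → (d > -6 ∨ (6*u ≠ 2*d - 4 ↔ 6*u ≤ 1))).
Check whether ((k ≤ 7 → pos ≥ k - 5) → (d > -6 ∨ (2*d ≠ -8 ↔ k ≤ 16))) ∧ ((¬(k ≤ 7 → pos ≥ k - 5)) → (d > -6 ∨ 2*d ≠ -8)) ∧ u = 4 implies it.
Countermodel: at the initial state d = -6, k = 0, pos = -6, u = 4, the precondition holds but the weakest precondition fails.
Answer: invalid


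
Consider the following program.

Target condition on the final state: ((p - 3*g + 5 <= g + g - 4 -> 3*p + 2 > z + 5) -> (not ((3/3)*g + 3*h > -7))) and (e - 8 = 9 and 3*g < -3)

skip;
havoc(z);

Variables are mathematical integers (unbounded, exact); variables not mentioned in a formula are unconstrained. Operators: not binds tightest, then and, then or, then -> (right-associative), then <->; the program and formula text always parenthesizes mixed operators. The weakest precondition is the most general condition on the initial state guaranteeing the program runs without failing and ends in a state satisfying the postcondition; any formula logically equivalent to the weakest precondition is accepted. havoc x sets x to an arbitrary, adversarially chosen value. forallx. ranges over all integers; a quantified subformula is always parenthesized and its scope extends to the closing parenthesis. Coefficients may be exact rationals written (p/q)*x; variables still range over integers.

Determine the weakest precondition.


Working backward. After the program, the postcondition ((p - 3*g + 5 <= g + g - 4 -> 3*p + 2 > z + 5) -> (not ((3/3)*g + 3*h > -7))) and (e - 8 = 9 and 3*g < -3) must hold; in canonical form it is ((p <= 5*g - 9 -> 3*p > z + 3) -> (not (g + 3*h > -7))) and e = 17 and 3*g < -3.
Before havoc z: forall z_1. (((p <= 5*g - 9 -> 3*p > z_1 + 3) -> (not (g + 3*h > -7))) and e = 17 and 3*g < -3)
Before skip: forall z_1. (((p <= 5*g - 9 -> 3*p > z_1 + 3) -> (not (g + 3*h > -7))) and e = 17 and 3*g < -3)
Answer: WP = forall z_1. (((p <= 5*g - 9 -> 3*p > z_1 + 3) -> (not (g + 3*h > -7))) and e = 17 and 3*g < -3)


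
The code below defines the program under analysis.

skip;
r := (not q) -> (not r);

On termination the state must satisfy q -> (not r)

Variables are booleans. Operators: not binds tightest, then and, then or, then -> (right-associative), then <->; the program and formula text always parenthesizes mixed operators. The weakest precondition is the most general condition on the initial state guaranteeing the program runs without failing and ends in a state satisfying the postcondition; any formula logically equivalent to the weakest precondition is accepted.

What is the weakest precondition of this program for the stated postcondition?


Working backward. After the program, q -> (not r) must hold.
Before r := (not q) -> (not r): q -> (not ((not q) -> (not r)))
Before skip: q -> (not ((not q) -> (not r)))
Answer: WP = q -> (not ((not q) -> (not r)))


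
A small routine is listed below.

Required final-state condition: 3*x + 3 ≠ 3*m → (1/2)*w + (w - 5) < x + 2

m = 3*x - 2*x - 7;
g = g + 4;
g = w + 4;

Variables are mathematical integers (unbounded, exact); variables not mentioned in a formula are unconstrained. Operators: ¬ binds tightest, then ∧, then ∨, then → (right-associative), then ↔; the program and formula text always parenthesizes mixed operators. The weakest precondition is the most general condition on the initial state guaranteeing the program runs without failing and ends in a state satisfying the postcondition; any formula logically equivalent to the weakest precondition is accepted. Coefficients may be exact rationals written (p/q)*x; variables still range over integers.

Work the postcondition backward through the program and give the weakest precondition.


Working backward. After the program, the postcondition 3*x + 3 ≠ 3*m → (1/2)*w + (w - 5) < x + 2 must hold; in canonical form it is 3*x ≠ 3*m - 3 → (3/2)*w < x + 7.
Before g := w + 4: 3*x ≠ 3*m - 3 → (3/2)*w < x + 7
Before g := g + 4: 3*x ≠ 3*m - 3 → (3/2)*w < x + 7
Before m := 3*x - 2*x - 7: (3/2)*w < x + 7
Answer: WP = (3/2)*w < x + 7


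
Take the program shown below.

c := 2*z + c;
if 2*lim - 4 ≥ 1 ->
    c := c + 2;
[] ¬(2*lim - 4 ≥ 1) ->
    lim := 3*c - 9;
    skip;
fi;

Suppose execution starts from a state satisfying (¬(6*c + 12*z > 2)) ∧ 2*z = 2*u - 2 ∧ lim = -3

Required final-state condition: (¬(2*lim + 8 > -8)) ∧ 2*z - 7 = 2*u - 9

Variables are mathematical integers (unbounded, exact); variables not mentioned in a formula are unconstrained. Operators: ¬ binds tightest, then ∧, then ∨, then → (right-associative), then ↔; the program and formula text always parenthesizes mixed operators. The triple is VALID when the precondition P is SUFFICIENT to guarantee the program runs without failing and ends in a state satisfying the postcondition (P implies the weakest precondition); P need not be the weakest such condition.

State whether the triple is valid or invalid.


Working backward. After the program, the postcondition (¬(2*lim + 8 > -8)) ∧ 2*z - 7 = 2*u - 9 must hold; in canonical form it is (¬(2*lim > -16)) ∧ 2*z = 2*u - 2.
Then branch requires (¬(2*lim > -16)) ∧ 2*z = 2*u - 2; else branch requires (¬(6*c > 2)) ∧ 2*z = 2*u - 2.
Before the if: (2*lim ≥ 5 → ((¬(2*lim > -16)) ∧ 2*z = 2*u - 2)) ∧ ((¬(2*lim ≥ 5)) → ((¬(6*c > 2)) ∧ 2*z = 2*u - 2))
Before c := 2*z + c: (2*lim ≥ 5 → ((¬(2*lim > -16)) ∧ 2*z = 2*u - 2)) ∧ ((¬(2*lim ≥ 5)) → ((¬(6*c + 12*z > 2)) ∧ 2*z = 2*u - 2))
The weakest precondition is (2*lim ≥ 5 → ((¬(2*lim > -16)) ∧ 2*z = 2*u - 2)) ∧ ((¬(2*lim ≥ 5)) → ((¬(6*c + 12*z > 2)) ∧ 2*z = 2*u - 2)).
Check whether (¬(6*c + 12*z > 2)) ∧ 2*z = 2*u - 2 ∧ lim = -3 implies it.
Every state satisfying the precondition satisfies the weakest precondition: the implication holds.
Answer: valid


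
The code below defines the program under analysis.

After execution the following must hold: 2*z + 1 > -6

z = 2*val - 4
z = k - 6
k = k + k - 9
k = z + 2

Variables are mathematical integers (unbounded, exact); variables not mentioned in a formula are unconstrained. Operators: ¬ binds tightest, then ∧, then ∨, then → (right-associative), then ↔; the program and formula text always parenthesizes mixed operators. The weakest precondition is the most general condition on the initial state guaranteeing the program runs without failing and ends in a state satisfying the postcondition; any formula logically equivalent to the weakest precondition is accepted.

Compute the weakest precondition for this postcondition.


Working backward. After the program, the postcondition 2*z + 1 > -6 must hold; in canonical form it is 2*z > -7.
Before k := z + 2: 2*z > -7
Before k := k + k - 9: 2*z > -7
Before z := k - 6: 2*k > 5
Before z := 2*val - 4: 2*k > 5
Answer: WP = 2*k > 5


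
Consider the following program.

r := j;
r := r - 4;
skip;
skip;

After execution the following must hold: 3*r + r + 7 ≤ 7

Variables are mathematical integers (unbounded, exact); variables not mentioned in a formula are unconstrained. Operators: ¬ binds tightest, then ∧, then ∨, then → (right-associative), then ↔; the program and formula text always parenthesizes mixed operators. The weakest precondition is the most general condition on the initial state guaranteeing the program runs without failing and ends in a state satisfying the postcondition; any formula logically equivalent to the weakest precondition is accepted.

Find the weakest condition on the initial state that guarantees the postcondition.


Working backward. After the program, the postcondition 3*r + r + 7 ≤ 7 must hold; in canonical form it is 4*r ≤ 0.
Before skip: 4*r ≤ 0
Before skip: 4*r ≤ 0
Before r := r - 4: 4*r ≤ 16
Before r := j: 4*j ≤ 16
Answer: WP = 4*j ≤ 16


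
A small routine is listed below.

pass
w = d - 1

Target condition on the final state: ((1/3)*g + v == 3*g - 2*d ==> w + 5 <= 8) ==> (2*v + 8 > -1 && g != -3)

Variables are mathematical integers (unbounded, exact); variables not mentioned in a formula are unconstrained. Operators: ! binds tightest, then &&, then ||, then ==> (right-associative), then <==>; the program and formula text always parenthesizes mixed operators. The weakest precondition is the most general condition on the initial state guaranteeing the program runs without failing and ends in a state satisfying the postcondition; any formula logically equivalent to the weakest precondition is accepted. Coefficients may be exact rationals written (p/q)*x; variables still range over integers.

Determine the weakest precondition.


Working backward. After the program, the postcondition ((1/3)*g + v == 3*g - 2*d ==> w + 5 <= 8) ==> (2*v + 8 > -1 && g != -3) must hold; in canonical form it is (2*d + v == (8/3)*g ==> w <= 3) ==> (2*v > -9 && g != -3).
Before w := d - 1: (2*d + v == (8/3)*g ==> d <= 4) ==> (2*v > -9 && g != -3)
Before skip: (2*d + v == (8/3)*g ==> d <= 4) ==> (2*v > -9 && g != -3)
Answer: WP = (2*d + v == (8/3)*g ==> d <= 4) ==> (2*v > -9 && g != -3)


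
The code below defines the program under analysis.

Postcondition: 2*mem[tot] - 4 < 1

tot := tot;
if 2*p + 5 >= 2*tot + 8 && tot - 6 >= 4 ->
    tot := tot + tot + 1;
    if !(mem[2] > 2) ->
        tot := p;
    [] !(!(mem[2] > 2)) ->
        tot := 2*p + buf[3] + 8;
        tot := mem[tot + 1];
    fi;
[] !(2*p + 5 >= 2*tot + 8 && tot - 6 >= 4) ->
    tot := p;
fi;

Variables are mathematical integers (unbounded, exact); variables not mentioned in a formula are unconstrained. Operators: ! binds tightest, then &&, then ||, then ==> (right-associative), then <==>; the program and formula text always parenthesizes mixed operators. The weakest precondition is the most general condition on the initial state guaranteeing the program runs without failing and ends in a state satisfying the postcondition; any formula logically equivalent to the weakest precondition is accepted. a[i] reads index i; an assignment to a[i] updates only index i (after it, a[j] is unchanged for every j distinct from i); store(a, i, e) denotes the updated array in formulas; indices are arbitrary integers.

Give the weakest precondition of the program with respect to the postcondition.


Working backward. After the program, the postcondition 2*mem[tot] - 4 < 1 must hold; in canonical form it is 2*mem[tot] < 5.
Then branch requires ((!(mem[2] > 2)) ==> 2*mem[p] < 5) && (mem[2] > 2 ==> 2*mem[mem[buf[3] + 2*p + 9]] < 5); else branch requires 2*mem[p] < 5.
Before the if: ((2*p >= 2*tot + 3 && tot >= 10) ==> (((!(mem[2] > 2)) ==> 2*mem[p] < 5) && (mem[2] > 2 ==> 2*mem[mem[buf[3] + 2*p + 9]] < 5))) && ((!(2*p >= 2*tot + 3 && tot >= 10)) ==> 2*mem[p] < 5)
Before tot := tot: ((2*p >= 2*tot + 3 && tot >= 10) ==> (((!(mem[2] > 2)) ==> 2*mem[p] < 5) && (mem[2] > 2 ==> 2*mem[mem[buf[3] + 2*p + 9]] < 5))) && ((!(2*p >= 2*tot + 3 && tot >= 10)) ==> 2*mem[p] < 5)
Answer: WP = ((2*p >= 2*tot + 3 && tot >= 10) ==> (((!(mem[2] > 2)) ==> 2*mem[p] < 5) && (mem[2] > 2 ==> 2*mem[mem[buf[3] + 2*p + 9]] < 5))) && ((!(2*p >= 2*tot + 3 && tot >= 10)) ==> 2*mem[p] < 5)


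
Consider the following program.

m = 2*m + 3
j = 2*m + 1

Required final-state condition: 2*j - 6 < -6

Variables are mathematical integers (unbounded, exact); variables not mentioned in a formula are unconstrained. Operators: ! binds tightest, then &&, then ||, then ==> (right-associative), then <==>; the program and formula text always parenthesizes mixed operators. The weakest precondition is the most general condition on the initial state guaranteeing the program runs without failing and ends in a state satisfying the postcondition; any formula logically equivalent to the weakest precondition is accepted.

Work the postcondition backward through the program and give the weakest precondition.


Working backward. After the program, the postcondition 2*j - 6 < -6 must hold; in canonical form it is 2*j < 0.
Before j := 2*m + 1: 4*m < -2
Before m := 2*m + 3: 8*m < -14
Answer: WP = 8*m < -14


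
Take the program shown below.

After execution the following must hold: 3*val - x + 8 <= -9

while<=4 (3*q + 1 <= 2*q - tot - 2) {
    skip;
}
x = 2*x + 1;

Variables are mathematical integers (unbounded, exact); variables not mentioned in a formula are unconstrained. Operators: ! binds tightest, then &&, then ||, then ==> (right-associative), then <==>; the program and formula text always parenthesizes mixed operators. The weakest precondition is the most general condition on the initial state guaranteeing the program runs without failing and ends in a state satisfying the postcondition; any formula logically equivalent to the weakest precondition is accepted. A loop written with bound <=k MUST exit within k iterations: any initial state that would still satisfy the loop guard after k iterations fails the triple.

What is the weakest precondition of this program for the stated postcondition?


Working backward. After the program, the postcondition 3*val - x + 8 <= -9 must hold; in canonical form it is 3*val <= x - 17.
Before x := 2*x + 1: 3*val <= 2*x - 16
Before the loop (bound <=4), unroll the exhaustion recursion (WP_0 = exit-now case; WP_j = one more guarded iteration, up to j = 4):
  WP_0: (!(q + tot <= -3)) && 3*val <= 2*x - 16
  WP_1: (q + tot <= -3 ==> ((!(q + tot <= -3)) && 3*val <= 2*x - 16)) && ((!(q + tot <= -3)) ==> 3*val <= 2*x - 16)
  WP_2: (q + tot <= -3 ==> ((q + tot <= -3 ==> ((!(q + tot <= -3)) && 3*val <= 2*x - 16)) && ((!(q + tot <= -3)) ==> 3*val <= 2*x - 16))) && ((!(q + tot <= -3)) ==> 3*val <= 2*x - 16)
  WP_3: (q + tot <= -3 ==> ((q + tot <= -3 ==> ((q + tot <= -3 ==> ((!(q + tot <= -3)) && 3*val <= 2*x - 16)) && ((!(q + tot <= -3)) ==> 3*val <= 2*x - 16))) && ((!(q + tot <= -3)) ==> 3*val <= 2*x - 16))) && ((!(q + tot <= -3)) ==> 3*val <= 2*x - 16)
  WP_4: (q + tot <= -3 ==> ((q + tot <= -3 ==> ((q + tot <= -3 ==> ((q + tot <= -3 ==> ((!(q + tot <= -3)) && 3*val <= 2*x - 16)) && ((!(q + tot <= -3)) ==> 3*val <= 2*x - 16))) && ((!(q + tot <= -3)) ==> 3*val <= 2*x - 16))) && ((!(q + tot <= -3)) ==> 3*val <= 2*x - 16))) && ((!(q + tot <= -3)) ==> 3*val <= 2*x - 16)
So before the loop: (q + tot <= -3 ==> ((q + tot <= -3 ==> ((q + tot <= -3 ==> ((q + tot <= -3 ==> ((!(q + tot <= -3)) && 3*val <= 2*x - 16)) && ((!(q + tot <= -3)) ==> 3*val <= 2*x - 16))) && ((!(q + tot <= -3)) ==> 3*val <= 2*x - 16))) && ((!(q + tot <= -3)) ==> 3*val <= 2*x - 16))) && ((!(q + tot <= -3)) ==> 3*val <= 2*x - 16)
Answer: WP = (q + tot <= -3 ==> ((q + tot <= -3 ==> ((q + tot <= -3 ==> ((q + tot <= -3 ==> ((!(q + tot <= -3)) && 3*val <= 2*x - 16)) && ((!(q + tot <= -3)) ==> 3*val <= 2*x - 16))) && ((!(q + tot <= -3)) ==> 3*val <= 2*x - 16))) && ((!(q + tot <= -3)) ==> 3*val <= 2*x - 16))) && ((!(q + tot <= -3)) ==> 3*val <= 2*x - 16)


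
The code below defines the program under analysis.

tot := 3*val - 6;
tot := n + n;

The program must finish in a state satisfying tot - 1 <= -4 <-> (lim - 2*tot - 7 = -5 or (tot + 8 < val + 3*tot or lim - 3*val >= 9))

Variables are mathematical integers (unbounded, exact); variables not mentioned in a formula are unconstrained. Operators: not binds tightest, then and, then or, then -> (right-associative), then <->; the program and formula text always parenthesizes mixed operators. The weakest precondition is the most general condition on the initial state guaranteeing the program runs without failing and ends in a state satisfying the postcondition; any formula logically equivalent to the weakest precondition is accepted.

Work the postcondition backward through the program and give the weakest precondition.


Working backward. After the program, the postcondition tot - 1 <= -4 <-> (lim - 2*tot - 7 = -5 or (tot + 8 < val + 3*tot or lim - 3*val >= 9)) must hold; in canonical form it is tot <= -3 <-> (lim = 2*tot + 2 or 2*tot + val > 8 or lim >= 3*val + 9).
Before tot := n + n: 2*n <= -3 <-> (lim = 4*n + 2 or 4*n + val > 8 or lim >= 3*val + 9)
Before tot := 3*val - 6: 2*n <= -3 <-> (lim = 4*n + 2 or 4*n + val > 8 or lim >= 3*val + 9)
Answer: WP = 2*n <= -3 <-> (lim = 4*n + 2 or 4*n + val > 8 or lim >= 3*val + 9)


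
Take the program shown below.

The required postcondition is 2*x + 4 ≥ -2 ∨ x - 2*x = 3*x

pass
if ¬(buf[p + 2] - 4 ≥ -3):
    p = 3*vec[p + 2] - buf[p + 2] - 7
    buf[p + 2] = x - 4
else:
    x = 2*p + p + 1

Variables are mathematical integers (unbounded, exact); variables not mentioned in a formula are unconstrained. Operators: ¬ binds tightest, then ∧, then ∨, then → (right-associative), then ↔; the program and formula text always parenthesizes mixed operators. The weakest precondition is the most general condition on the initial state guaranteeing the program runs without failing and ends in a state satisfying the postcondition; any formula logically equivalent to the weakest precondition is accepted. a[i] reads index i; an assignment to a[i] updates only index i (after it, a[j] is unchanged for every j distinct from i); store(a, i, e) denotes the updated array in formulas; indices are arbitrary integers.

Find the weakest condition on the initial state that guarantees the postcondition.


Working backward. After the program, the postcondition 2*x + 4 ≥ -2 ∨ x - 2*x = 3*x must hold; in canonical form it is 2*x ≥ -6 ∨ 4*x = 0.
Then branch requires 2*x ≥ -6 ∨ 4*x = 0; else branch requires 6*p ≥ -8 ∨ 12*p = -4.
Before the if: ((¬(buf[p + 2] ≥ 1)) → (2*x ≥ -6 ∨ 4*x = 0)) ∧ (buf[p + 2] ≥ 1 → (6*p ≥ -8 ∨ 12*p = -4))
Before skip: ((¬(buf[p + 2] ≥ 1)) → (2*x ≥ -6 ∨ 4*x = 0)) ∧ (buf[p + 2] ≥ 1 → (6*p ≥ -8 ∨ 12*p = -4))
Answer: WP = ((¬(buf[p + 2] ≥ 1)) → (2*x ≥ -6 ∨ 4*x = 0)) ∧ (buf[p + 2] ≥ 1 → (6*p ≥ -8 ∨ 12*p = -4))


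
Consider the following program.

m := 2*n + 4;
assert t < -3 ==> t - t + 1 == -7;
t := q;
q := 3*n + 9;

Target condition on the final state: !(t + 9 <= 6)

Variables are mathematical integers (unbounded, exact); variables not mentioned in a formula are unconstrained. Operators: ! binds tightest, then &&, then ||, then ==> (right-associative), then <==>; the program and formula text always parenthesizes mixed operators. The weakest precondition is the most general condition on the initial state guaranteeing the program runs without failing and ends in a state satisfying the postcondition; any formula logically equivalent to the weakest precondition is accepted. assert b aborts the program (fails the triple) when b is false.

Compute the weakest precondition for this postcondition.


Working backward. After the program, the postcondition !(t + 9 <= 6) must hold; in canonical form it is !(t <= -3).
Before q := 3*n + 9: !(t <= -3)
Before t := q: !(q <= -3)
Before assert t < -3 ==> t - t + 1 == -7: (!(t < -3)) && (!(q <= -3))
Before m := 2*n + 4: (!(t < -3)) && (!(q <= -3))
Answer: WP = (!(t < -3)) && (!(q <= -3))
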